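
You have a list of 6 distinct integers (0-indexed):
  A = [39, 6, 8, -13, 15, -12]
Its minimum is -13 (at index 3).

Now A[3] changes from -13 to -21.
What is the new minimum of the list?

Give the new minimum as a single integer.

Old min = -13 (at index 3)
Change: A[3] -13 -> -21
Changed element WAS the min. Need to check: is -21 still <= all others?
  Min of remaining elements: -12
  New min = min(-21, -12) = -21

Answer: -21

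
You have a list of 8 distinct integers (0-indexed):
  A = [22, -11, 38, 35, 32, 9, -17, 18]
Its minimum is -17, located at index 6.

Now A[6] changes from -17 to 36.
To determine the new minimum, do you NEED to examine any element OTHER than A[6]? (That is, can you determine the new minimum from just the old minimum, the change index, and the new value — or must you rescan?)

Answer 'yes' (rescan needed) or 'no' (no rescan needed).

Answer: yes

Derivation:
Old min = -17 at index 6
Change at index 6: -17 -> 36
Index 6 WAS the min and new value 36 > old min -17. Must rescan other elements to find the new min.
Needs rescan: yes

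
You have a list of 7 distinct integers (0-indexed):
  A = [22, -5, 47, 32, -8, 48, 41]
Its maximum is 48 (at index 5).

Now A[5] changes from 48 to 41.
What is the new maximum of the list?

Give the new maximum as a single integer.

Old max = 48 (at index 5)
Change: A[5] 48 -> 41
Changed element WAS the max -> may need rescan.
  Max of remaining elements: 47
  New max = max(41, 47) = 47

Answer: 47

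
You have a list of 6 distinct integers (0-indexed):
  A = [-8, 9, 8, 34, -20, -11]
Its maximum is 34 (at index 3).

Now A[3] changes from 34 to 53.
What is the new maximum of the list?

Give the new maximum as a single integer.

Answer: 53

Derivation:
Old max = 34 (at index 3)
Change: A[3] 34 -> 53
Changed element WAS the max -> may need rescan.
  Max of remaining elements: 9
  New max = max(53, 9) = 53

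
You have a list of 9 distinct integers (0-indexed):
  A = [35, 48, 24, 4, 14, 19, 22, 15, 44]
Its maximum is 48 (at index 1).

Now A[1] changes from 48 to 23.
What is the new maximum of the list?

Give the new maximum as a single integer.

Old max = 48 (at index 1)
Change: A[1] 48 -> 23
Changed element WAS the max -> may need rescan.
  Max of remaining elements: 44
  New max = max(23, 44) = 44

Answer: 44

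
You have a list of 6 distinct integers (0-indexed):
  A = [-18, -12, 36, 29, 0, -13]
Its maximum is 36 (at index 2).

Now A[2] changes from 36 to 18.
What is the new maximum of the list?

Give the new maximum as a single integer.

Old max = 36 (at index 2)
Change: A[2] 36 -> 18
Changed element WAS the max -> may need rescan.
  Max of remaining elements: 29
  New max = max(18, 29) = 29

Answer: 29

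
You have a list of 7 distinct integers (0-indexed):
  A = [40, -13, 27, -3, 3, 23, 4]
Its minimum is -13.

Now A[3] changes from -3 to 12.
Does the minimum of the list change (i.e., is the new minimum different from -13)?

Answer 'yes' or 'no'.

Old min = -13
Change: A[3] -3 -> 12
Changed element was NOT the min; min changes only if 12 < -13.
New min = -13; changed? no

Answer: no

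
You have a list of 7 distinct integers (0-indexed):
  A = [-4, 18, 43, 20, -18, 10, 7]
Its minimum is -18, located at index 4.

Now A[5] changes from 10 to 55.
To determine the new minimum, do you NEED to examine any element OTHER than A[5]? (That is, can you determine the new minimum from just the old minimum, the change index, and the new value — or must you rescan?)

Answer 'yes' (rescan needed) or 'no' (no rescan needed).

Answer: no

Derivation:
Old min = -18 at index 4
Change at index 5: 10 -> 55
Index 5 was NOT the min. New min = min(-18, 55). No rescan of other elements needed.
Needs rescan: no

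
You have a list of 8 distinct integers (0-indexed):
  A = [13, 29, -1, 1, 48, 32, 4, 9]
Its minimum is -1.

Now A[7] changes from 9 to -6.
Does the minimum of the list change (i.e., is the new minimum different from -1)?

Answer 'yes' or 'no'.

Answer: yes

Derivation:
Old min = -1
Change: A[7] 9 -> -6
Changed element was NOT the min; min changes only if -6 < -1.
New min = -6; changed? yes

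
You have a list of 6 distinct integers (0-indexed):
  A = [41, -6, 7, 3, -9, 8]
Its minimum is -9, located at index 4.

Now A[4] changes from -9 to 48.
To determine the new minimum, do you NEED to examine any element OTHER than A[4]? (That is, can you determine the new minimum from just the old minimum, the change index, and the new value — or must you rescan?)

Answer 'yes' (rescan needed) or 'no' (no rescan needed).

Answer: yes

Derivation:
Old min = -9 at index 4
Change at index 4: -9 -> 48
Index 4 WAS the min and new value 48 > old min -9. Must rescan other elements to find the new min.
Needs rescan: yes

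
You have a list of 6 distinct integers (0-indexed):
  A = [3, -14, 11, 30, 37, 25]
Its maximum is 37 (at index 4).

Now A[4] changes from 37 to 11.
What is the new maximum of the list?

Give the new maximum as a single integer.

Answer: 30

Derivation:
Old max = 37 (at index 4)
Change: A[4] 37 -> 11
Changed element WAS the max -> may need rescan.
  Max of remaining elements: 30
  New max = max(11, 30) = 30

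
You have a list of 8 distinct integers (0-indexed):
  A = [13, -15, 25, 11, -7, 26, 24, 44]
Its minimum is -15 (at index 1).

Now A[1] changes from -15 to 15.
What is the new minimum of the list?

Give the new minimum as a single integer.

Answer: -7

Derivation:
Old min = -15 (at index 1)
Change: A[1] -15 -> 15
Changed element WAS the min. Need to check: is 15 still <= all others?
  Min of remaining elements: -7
  New min = min(15, -7) = -7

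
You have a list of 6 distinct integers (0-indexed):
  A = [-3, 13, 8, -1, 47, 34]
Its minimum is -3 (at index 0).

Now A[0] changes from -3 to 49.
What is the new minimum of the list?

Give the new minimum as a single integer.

Answer: -1

Derivation:
Old min = -3 (at index 0)
Change: A[0] -3 -> 49
Changed element WAS the min. Need to check: is 49 still <= all others?
  Min of remaining elements: -1
  New min = min(49, -1) = -1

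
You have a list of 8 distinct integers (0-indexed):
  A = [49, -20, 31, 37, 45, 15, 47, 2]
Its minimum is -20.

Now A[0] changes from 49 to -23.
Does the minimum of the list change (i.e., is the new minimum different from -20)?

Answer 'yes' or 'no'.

Answer: yes

Derivation:
Old min = -20
Change: A[0] 49 -> -23
Changed element was NOT the min; min changes only if -23 < -20.
New min = -23; changed? yes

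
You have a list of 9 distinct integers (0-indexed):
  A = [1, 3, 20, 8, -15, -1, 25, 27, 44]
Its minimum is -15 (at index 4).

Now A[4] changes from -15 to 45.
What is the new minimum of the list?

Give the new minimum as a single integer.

Old min = -15 (at index 4)
Change: A[4] -15 -> 45
Changed element WAS the min. Need to check: is 45 still <= all others?
  Min of remaining elements: -1
  New min = min(45, -1) = -1

Answer: -1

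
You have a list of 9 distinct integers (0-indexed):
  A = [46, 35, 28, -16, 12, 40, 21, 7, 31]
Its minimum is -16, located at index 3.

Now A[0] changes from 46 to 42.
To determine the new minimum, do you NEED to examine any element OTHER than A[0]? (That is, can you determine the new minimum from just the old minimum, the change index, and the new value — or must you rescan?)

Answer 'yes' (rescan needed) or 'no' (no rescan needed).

Old min = -16 at index 3
Change at index 0: 46 -> 42
Index 0 was NOT the min. New min = min(-16, 42). No rescan of other elements needed.
Needs rescan: no

Answer: no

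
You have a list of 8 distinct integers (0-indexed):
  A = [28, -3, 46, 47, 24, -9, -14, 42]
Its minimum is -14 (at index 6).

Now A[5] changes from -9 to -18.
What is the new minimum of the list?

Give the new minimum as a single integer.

Old min = -14 (at index 6)
Change: A[5] -9 -> -18
Changed element was NOT the old min.
  New min = min(old_min, new_val) = min(-14, -18) = -18

Answer: -18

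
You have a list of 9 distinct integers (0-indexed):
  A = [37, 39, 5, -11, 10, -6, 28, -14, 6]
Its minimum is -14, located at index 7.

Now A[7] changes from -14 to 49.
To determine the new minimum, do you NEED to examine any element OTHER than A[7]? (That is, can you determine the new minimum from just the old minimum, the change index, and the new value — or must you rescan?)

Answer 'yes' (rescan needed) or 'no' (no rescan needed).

Old min = -14 at index 7
Change at index 7: -14 -> 49
Index 7 WAS the min and new value 49 > old min -14. Must rescan other elements to find the new min.
Needs rescan: yes

Answer: yes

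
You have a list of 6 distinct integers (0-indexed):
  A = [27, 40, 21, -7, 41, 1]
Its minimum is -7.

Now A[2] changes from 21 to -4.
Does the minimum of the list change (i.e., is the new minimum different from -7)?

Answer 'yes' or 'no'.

Old min = -7
Change: A[2] 21 -> -4
Changed element was NOT the min; min changes only if -4 < -7.
New min = -7; changed? no

Answer: no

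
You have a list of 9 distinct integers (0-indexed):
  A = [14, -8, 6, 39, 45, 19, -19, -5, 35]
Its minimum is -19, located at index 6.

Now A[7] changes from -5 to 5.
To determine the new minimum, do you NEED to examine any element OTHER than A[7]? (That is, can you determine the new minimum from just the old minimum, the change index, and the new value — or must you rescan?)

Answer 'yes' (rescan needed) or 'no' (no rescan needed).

Old min = -19 at index 6
Change at index 7: -5 -> 5
Index 7 was NOT the min. New min = min(-19, 5). No rescan of other elements needed.
Needs rescan: no

Answer: no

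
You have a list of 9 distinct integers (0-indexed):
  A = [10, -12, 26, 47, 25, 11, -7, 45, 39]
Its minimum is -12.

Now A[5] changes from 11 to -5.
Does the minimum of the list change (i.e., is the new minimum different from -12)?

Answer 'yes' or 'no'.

Answer: no

Derivation:
Old min = -12
Change: A[5] 11 -> -5
Changed element was NOT the min; min changes only if -5 < -12.
New min = -12; changed? no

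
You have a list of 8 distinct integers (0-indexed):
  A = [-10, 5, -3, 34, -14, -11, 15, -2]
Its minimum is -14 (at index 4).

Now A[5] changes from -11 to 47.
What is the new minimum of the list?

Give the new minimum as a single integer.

Old min = -14 (at index 4)
Change: A[5] -11 -> 47
Changed element was NOT the old min.
  New min = min(old_min, new_val) = min(-14, 47) = -14

Answer: -14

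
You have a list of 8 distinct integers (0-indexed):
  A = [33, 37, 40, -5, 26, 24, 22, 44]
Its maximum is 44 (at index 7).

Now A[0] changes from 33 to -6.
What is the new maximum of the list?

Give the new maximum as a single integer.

Answer: 44

Derivation:
Old max = 44 (at index 7)
Change: A[0] 33 -> -6
Changed element was NOT the old max.
  New max = max(old_max, new_val) = max(44, -6) = 44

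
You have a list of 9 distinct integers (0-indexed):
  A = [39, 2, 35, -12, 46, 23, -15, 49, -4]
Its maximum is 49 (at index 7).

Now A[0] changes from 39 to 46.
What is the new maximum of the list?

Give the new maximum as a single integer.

Answer: 49

Derivation:
Old max = 49 (at index 7)
Change: A[0] 39 -> 46
Changed element was NOT the old max.
  New max = max(old_max, new_val) = max(49, 46) = 49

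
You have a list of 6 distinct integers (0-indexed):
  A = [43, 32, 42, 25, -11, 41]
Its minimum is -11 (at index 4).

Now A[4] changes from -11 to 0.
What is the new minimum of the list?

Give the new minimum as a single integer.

Answer: 0

Derivation:
Old min = -11 (at index 4)
Change: A[4] -11 -> 0
Changed element WAS the min. Need to check: is 0 still <= all others?
  Min of remaining elements: 25
  New min = min(0, 25) = 0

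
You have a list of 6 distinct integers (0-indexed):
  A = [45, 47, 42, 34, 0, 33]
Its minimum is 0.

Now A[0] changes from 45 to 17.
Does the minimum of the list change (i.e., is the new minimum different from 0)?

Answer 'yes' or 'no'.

Old min = 0
Change: A[0] 45 -> 17
Changed element was NOT the min; min changes only if 17 < 0.
New min = 0; changed? no

Answer: no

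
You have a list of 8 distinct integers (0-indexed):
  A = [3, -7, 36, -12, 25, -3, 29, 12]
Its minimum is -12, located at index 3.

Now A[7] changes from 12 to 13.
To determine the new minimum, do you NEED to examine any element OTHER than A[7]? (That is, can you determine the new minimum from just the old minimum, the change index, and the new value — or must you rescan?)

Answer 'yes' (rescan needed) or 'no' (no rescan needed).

Old min = -12 at index 3
Change at index 7: 12 -> 13
Index 7 was NOT the min. New min = min(-12, 13). No rescan of other elements needed.
Needs rescan: no

Answer: no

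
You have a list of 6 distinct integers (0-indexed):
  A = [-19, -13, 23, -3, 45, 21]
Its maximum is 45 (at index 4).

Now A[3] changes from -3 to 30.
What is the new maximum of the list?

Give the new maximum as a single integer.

Old max = 45 (at index 4)
Change: A[3] -3 -> 30
Changed element was NOT the old max.
  New max = max(old_max, new_val) = max(45, 30) = 45

Answer: 45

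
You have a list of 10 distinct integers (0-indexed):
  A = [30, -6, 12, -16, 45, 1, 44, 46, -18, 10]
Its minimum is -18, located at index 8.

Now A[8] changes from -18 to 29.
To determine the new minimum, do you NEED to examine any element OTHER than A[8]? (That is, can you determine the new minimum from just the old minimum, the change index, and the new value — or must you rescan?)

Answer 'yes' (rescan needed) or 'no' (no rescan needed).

Old min = -18 at index 8
Change at index 8: -18 -> 29
Index 8 WAS the min and new value 29 > old min -18. Must rescan other elements to find the new min.
Needs rescan: yes

Answer: yes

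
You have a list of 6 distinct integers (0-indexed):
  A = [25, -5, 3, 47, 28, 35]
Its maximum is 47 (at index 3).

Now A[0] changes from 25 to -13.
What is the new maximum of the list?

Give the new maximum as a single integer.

Answer: 47

Derivation:
Old max = 47 (at index 3)
Change: A[0] 25 -> -13
Changed element was NOT the old max.
  New max = max(old_max, new_val) = max(47, -13) = 47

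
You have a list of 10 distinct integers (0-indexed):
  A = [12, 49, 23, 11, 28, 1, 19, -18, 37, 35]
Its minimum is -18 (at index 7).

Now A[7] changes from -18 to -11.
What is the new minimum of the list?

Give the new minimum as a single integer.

Old min = -18 (at index 7)
Change: A[7] -18 -> -11
Changed element WAS the min. Need to check: is -11 still <= all others?
  Min of remaining elements: 1
  New min = min(-11, 1) = -11

Answer: -11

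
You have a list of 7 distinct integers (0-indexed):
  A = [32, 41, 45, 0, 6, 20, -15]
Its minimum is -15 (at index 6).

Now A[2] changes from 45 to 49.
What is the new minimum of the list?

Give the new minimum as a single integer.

Answer: -15

Derivation:
Old min = -15 (at index 6)
Change: A[2] 45 -> 49
Changed element was NOT the old min.
  New min = min(old_min, new_val) = min(-15, 49) = -15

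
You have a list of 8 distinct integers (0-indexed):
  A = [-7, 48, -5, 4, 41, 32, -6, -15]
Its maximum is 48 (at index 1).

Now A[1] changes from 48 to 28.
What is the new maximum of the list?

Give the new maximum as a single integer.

Old max = 48 (at index 1)
Change: A[1] 48 -> 28
Changed element WAS the max -> may need rescan.
  Max of remaining elements: 41
  New max = max(28, 41) = 41

Answer: 41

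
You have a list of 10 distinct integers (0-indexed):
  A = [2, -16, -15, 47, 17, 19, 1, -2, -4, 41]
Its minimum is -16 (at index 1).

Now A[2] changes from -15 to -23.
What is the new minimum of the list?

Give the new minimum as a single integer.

Old min = -16 (at index 1)
Change: A[2] -15 -> -23
Changed element was NOT the old min.
  New min = min(old_min, new_val) = min(-16, -23) = -23

Answer: -23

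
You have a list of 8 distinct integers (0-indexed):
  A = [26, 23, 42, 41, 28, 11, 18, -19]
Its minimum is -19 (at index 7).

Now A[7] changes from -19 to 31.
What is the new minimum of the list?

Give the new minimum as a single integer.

Answer: 11

Derivation:
Old min = -19 (at index 7)
Change: A[7] -19 -> 31
Changed element WAS the min. Need to check: is 31 still <= all others?
  Min of remaining elements: 11
  New min = min(31, 11) = 11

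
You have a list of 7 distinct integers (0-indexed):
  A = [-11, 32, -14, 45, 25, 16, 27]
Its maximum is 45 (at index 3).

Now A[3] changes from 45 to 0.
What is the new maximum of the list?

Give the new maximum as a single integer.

Old max = 45 (at index 3)
Change: A[3] 45 -> 0
Changed element WAS the max -> may need rescan.
  Max of remaining elements: 32
  New max = max(0, 32) = 32

Answer: 32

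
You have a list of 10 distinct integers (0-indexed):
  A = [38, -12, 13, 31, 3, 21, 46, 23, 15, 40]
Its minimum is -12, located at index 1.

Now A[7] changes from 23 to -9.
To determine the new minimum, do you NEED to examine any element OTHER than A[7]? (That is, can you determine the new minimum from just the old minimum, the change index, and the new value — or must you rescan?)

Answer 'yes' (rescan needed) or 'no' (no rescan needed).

Answer: no

Derivation:
Old min = -12 at index 1
Change at index 7: 23 -> -9
Index 7 was NOT the min. New min = min(-12, -9). No rescan of other elements needed.
Needs rescan: no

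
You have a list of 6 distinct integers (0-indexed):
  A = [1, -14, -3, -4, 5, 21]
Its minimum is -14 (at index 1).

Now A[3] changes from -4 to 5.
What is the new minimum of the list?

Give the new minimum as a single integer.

Old min = -14 (at index 1)
Change: A[3] -4 -> 5
Changed element was NOT the old min.
  New min = min(old_min, new_val) = min(-14, 5) = -14

Answer: -14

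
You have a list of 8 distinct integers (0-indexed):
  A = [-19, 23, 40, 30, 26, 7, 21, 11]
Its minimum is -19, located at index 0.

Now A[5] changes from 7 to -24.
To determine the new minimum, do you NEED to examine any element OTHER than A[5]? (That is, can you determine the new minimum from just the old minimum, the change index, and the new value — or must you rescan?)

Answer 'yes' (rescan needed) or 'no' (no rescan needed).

Answer: no

Derivation:
Old min = -19 at index 0
Change at index 5: 7 -> -24
Index 5 was NOT the min. New min = min(-19, -24). No rescan of other elements needed.
Needs rescan: no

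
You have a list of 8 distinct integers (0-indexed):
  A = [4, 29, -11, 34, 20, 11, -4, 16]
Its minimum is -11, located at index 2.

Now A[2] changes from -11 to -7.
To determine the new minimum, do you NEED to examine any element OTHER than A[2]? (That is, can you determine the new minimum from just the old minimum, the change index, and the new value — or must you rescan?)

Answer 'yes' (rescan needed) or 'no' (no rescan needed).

Old min = -11 at index 2
Change at index 2: -11 -> -7
Index 2 WAS the min and new value -7 > old min -11. Must rescan other elements to find the new min.
Needs rescan: yes

Answer: yes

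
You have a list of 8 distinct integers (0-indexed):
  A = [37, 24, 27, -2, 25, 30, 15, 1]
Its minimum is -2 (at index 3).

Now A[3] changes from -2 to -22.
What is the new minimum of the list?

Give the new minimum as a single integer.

Old min = -2 (at index 3)
Change: A[3] -2 -> -22
Changed element WAS the min. Need to check: is -22 still <= all others?
  Min of remaining elements: 1
  New min = min(-22, 1) = -22

Answer: -22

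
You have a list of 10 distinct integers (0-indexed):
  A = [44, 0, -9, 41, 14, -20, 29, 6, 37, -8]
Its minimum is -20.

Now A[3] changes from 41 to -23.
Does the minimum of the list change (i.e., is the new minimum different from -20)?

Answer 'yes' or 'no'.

Old min = -20
Change: A[3] 41 -> -23
Changed element was NOT the min; min changes only if -23 < -20.
New min = -23; changed? yes

Answer: yes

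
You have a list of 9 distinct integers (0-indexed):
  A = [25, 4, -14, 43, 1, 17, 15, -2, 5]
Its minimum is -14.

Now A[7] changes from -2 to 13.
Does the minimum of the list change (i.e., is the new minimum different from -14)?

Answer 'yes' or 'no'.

Answer: no

Derivation:
Old min = -14
Change: A[7] -2 -> 13
Changed element was NOT the min; min changes only if 13 < -14.
New min = -14; changed? no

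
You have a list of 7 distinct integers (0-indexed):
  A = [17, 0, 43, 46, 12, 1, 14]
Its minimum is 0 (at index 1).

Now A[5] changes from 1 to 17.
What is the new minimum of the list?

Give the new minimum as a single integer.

Old min = 0 (at index 1)
Change: A[5] 1 -> 17
Changed element was NOT the old min.
  New min = min(old_min, new_val) = min(0, 17) = 0

Answer: 0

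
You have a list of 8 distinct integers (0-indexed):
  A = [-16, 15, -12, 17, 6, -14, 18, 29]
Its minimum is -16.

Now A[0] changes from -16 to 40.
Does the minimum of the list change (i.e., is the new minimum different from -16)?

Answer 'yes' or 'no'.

Old min = -16
Change: A[0] -16 -> 40
Changed element was the min; new min must be rechecked.
New min = -14; changed? yes

Answer: yes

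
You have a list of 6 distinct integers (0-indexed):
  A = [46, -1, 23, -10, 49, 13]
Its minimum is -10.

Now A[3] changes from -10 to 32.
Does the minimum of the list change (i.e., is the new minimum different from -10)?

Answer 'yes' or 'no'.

Answer: yes

Derivation:
Old min = -10
Change: A[3] -10 -> 32
Changed element was the min; new min must be rechecked.
New min = -1; changed? yes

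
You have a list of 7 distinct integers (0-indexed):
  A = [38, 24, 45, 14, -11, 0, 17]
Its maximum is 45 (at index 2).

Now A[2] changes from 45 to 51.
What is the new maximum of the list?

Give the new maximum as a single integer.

Old max = 45 (at index 2)
Change: A[2] 45 -> 51
Changed element WAS the max -> may need rescan.
  Max of remaining elements: 38
  New max = max(51, 38) = 51

Answer: 51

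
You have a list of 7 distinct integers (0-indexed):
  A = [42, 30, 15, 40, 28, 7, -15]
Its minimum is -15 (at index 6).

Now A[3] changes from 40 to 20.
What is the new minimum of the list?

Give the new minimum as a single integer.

Answer: -15

Derivation:
Old min = -15 (at index 6)
Change: A[3] 40 -> 20
Changed element was NOT the old min.
  New min = min(old_min, new_val) = min(-15, 20) = -15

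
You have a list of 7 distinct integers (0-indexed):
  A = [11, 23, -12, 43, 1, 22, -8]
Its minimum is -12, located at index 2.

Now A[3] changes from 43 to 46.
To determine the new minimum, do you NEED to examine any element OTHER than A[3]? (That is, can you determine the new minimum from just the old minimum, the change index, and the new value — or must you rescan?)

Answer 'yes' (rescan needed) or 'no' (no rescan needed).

Answer: no

Derivation:
Old min = -12 at index 2
Change at index 3: 43 -> 46
Index 3 was NOT the min. New min = min(-12, 46). No rescan of other elements needed.
Needs rescan: no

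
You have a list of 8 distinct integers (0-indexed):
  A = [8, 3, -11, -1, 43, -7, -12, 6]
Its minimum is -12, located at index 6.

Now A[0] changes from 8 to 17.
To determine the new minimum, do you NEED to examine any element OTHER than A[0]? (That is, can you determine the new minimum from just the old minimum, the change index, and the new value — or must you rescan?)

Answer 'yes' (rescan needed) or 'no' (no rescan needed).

Old min = -12 at index 6
Change at index 0: 8 -> 17
Index 0 was NOT the min. New min = min(-12, 17). No rescan of other elements needed.
Needs rescan: no

Answer: no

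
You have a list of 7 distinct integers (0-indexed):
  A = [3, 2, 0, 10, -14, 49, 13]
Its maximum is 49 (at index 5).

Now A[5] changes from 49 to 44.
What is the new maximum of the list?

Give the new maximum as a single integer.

Old max = 49 (at index 5)
Change: A[5] 49 -> 44
Changed element WAS the max -> may need rescan.
  Max of remaining elements: 13
  New max = max(44, 13) = 44

Answer: 44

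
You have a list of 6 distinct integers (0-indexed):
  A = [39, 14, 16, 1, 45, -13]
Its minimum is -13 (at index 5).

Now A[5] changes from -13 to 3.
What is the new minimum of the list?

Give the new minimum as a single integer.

Old min = -13 (at index 5)
Change: A[5] -13 -> 3
Changed element WAS the min. Need to check: is 3 still <= all others?
  Min of remaining elements: 1
  New min = min(3, 1) = 1

Answer: 1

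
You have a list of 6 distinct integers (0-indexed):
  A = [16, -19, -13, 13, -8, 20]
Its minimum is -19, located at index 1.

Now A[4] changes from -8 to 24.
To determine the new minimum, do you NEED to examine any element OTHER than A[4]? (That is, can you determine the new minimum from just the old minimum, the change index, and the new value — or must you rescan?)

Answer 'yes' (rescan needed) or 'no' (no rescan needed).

Answer: no

Derivation:
Old min = -19 at index 1
Change at index 4: -8 -> 24
Index 4 was NOT the min. New min = min(-19, 24). No rescan of other elements needed.
Needs rescan: no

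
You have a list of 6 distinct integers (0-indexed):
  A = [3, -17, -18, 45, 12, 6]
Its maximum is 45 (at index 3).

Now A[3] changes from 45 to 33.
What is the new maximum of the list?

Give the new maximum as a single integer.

Answer: 33

Derivation:
Old max = 45 (at index 3)
Change: A[3] 45 -> 33
Changed element WAS the max -> may need rescan.
  Max of remaining elements: 12
  New max = max(33, 12) = 33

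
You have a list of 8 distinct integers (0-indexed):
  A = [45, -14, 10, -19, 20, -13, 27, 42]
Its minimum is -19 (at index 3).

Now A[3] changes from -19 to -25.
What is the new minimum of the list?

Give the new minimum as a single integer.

Answer: -25

Derivation:
Old min = -19 (at index 3)
Change: A[3] -19 -> -25
Changed element WAS the min. Need to check: is -25 still <= all others?
  Min of remaining elements: -14
  New min = min(-25, -14) = -25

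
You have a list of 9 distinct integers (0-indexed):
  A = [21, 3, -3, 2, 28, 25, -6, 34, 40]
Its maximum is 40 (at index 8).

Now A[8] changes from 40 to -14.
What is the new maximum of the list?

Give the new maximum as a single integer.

Old max = 40 (at index 8)
Change: A[8] 40 -> -14
Changed element WAS the max -> may need rescan.
  Max of remaining elements: 34
  New max = max(-14, 34) = 34

Answer: 34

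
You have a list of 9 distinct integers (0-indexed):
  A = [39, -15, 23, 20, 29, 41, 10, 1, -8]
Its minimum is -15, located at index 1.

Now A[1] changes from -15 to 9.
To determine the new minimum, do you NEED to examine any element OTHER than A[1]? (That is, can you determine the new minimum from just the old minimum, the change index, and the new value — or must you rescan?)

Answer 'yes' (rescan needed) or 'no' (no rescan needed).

Old min = -15 at index 1
Change at index 1: -15 -> 9
Index 1 WAS the min and new value 9 > old min -15. Must rescan other elements to find the new min.
Needs rescan: yes

Answer: yes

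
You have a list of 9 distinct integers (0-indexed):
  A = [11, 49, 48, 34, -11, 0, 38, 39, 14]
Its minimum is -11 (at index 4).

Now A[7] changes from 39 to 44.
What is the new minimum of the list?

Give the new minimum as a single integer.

Answer: -11

Derivation:
Old min = -11 (at index 4)
Change: A[7] 39 -> 44
Changed element was NOT the old min.
  New min = min(old_min, new_val) = min(-11, 44) = -11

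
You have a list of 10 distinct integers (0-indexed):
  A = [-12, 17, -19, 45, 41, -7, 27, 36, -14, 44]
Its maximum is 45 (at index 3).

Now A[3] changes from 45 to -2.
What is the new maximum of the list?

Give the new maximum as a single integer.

Answer: 44

Derivation:
Old max = 45 (at index 3)
Change: A[3] 45 -> -2
Changed element WAS the max -> may need rescan.
  Max of remaining elements: 44
  New max = max(-2, 44) = 44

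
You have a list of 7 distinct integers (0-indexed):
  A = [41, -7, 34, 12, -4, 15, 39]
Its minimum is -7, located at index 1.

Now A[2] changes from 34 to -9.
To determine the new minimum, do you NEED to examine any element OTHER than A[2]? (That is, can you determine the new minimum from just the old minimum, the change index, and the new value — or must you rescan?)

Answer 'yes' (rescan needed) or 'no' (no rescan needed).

Answer: no

Derivation:
Old min = -7 at index 1
Change at index 2: 34 -> -9
Index 2 was NOT the min. New min = min(-7, -9). No rescan of other elements needed.
Needs rescan: no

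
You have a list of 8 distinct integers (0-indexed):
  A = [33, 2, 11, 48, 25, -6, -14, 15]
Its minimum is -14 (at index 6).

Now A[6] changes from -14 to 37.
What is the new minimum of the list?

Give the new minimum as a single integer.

Old min = -14 (at index 6)
Change: A[6] -14 -> 37
Changed element WAS the min. Need to check: is 37 still <= all others?
  Min of remaining elements: -6
  New min = min(37, -6) = -6

Answer: -6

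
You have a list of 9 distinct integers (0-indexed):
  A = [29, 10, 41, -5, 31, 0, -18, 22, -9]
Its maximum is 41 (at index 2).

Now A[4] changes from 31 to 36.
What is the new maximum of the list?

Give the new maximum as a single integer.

Old max = 41 (at index 2)
Change: A[4] 31 -> 36
Changed element was NOT the old max.
  New max = max(old_max, new_val) = max(41, 36) = 41

Answer: 41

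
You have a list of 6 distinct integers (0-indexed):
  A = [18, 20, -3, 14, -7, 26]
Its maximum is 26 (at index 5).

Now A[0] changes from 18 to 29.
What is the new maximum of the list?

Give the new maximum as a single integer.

Answer: 29

Derivation:
Old max = 26 (at index 5)
Change: A[0] 18 -> 29
Changed element was NOT the old max.
  New max = max(old_max, new_val) = max(26, 29) = 29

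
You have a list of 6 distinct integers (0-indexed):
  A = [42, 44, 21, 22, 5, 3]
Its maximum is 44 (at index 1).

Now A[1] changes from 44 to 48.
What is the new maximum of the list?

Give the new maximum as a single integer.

Answer: 48

Derivation:
Old max = 44 (at index 1)
Change: A[1] 44 -> 48
Changed element WAS the max -> may need rescan.
  Max of remaining elements: 42
  New max = max(48, 42) = 48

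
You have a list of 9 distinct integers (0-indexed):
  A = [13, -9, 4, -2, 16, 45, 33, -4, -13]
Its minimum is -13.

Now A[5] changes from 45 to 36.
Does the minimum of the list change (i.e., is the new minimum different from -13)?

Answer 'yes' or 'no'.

Answer: no

Derivation:
Old min = -13
Change: A[5] 45 -> 36
Changed element was NOT the min; min changes only if 36 < -13.
New min = -13; changed? no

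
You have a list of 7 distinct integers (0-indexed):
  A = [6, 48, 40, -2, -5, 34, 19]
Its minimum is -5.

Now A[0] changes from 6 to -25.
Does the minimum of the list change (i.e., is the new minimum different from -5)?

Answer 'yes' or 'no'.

Answer: yes

Derivation:
Old min = -5
Change: A[0] 6 -> -25
Changed element was NOT the min; min changes only if -25 < -5.
New min = -25; changed? yes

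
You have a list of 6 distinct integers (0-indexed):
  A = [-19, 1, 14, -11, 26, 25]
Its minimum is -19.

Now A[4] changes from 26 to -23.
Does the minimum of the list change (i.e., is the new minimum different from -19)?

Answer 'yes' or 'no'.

Old min = -19
Change: A[4] 26 -> -23
Changed element was NOT the min; min changes only if -23 < -19.
New min = -23; changed? yes

Answer: yes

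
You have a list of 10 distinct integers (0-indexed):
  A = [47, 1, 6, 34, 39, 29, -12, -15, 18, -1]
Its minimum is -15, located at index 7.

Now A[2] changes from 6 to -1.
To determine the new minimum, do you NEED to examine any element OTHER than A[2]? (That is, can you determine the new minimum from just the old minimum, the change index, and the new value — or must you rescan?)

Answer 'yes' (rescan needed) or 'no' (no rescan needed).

Old min = -15 at index 7
Change at index 2: 6 -> -1
Index 2 was NOT the min. New min = min(-15, -1). No rescan of other elements needed.
Needs rescan: no

Answer: no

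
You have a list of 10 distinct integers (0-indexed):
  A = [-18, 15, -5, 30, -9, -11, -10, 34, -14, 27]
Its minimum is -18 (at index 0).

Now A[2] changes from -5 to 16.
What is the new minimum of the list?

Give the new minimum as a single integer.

Old min = -18 (at index 0)
Change: A[2] -5 -> 16
Changed element was NOT the old min.
  New min = min(old_min, new_val) = min(-18, 16) = -18

Answer: -18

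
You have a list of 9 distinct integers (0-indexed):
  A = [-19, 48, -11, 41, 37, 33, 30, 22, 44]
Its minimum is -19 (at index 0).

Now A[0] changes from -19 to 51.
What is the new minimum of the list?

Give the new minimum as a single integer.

Answer: -11

Derivation:
Old min = -19 (at index 0)
Change: A[0] -19 -> 51
Changed element WAS the min. Need to check: is 51 still <= all others?
  Min of remaining elements: -11
  New min = min(51, -11) = -11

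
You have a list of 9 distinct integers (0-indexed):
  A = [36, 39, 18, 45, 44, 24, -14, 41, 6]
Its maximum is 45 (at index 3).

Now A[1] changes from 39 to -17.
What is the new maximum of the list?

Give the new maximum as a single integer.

Old max = 45 (at index 3)
Change: A[1] 39 -> -17
Changed element was NOT the old max.
  New max = max(old_max, new_val) = max(45, -17) = 45

Answer: 45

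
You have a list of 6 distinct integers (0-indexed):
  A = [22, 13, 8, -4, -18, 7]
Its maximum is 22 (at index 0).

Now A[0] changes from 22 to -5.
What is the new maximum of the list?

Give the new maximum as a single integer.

Old max = 22 (at index 0)
Change: A[0] 22 -> -5
Changed element WAS the max -> may need rescan.
  Max of remaining elements: 13
  New max = max(-5, 13) = 13

Answer: 13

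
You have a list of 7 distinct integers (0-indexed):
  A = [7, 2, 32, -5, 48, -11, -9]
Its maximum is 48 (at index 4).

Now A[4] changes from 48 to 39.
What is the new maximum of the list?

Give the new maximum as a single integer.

Answer: 39

Derivation:
Old max = 48 (at index 4)
Change: A[4] 48 -> 39
Changed element WAS the max -> may need rescan.
  Max of remaining elements: 32
  New max = max(39, 32) = 39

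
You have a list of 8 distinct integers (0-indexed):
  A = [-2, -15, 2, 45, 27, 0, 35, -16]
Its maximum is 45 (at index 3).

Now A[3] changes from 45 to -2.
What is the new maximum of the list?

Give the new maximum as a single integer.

Old max = 45 (at index 3)
Change: A[3] 45 -> -2
Changed element WAS the max -> may need rescan.
  Max of remaining elements: 35
  New max = max(-2, 35) = 35

Answer: 35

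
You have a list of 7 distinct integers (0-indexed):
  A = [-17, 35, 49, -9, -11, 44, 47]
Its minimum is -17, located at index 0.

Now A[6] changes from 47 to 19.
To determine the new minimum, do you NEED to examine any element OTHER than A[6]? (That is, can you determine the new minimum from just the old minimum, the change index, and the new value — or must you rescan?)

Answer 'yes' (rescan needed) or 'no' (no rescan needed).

Answer: no

Derivation:
Old min = -17 at index 0
Change at index 6: 47 -> 19
Index 6 was NOT the min. New min = min(-17, 19). No rescan of other elements needed.
Needs rescan: no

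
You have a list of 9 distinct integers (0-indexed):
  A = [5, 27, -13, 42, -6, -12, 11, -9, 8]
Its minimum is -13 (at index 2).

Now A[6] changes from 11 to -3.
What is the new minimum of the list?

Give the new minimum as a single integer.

Old min = -13 (at index 2)
Change: A[6] 11 -> -3
Changed element was NOT the old min.
  New min = min(old_min, new_val) = min(-13, -3) = -13

Answer: -13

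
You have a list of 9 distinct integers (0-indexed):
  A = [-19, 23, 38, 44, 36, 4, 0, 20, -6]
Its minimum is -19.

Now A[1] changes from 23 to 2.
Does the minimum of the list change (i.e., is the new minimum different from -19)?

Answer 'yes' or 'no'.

Old min = -19
Change: A[1] 23 -> 2
Changed element was NOT the min; min changes only if 2 < -19.
New min = -19; changed? no

Answer: no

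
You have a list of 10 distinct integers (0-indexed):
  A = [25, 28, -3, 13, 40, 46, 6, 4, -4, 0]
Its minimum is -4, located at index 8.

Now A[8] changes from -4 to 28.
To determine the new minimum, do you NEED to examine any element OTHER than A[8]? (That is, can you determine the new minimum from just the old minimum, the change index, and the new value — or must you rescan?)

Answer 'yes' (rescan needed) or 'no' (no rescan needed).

Old min = -4 at index 8
Change at index 8: -4 -> 28
Index 8 WAS the min and new value 28 > old min -4. Must rescan other elements to find the new min.
Needs rescan: yes

Answer: yes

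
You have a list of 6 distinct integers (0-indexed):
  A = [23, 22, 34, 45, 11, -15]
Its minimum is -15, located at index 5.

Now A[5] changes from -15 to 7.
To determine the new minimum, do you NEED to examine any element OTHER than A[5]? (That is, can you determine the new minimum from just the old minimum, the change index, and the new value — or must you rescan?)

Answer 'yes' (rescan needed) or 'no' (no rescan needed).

Old min = -15 at index 5
Change at index 5: -15 -> 7
Index 5 WAS the min and new value 7 > old min -15. Must rescan other elements to find the new min.
Needs rescan: yes

Answer: yes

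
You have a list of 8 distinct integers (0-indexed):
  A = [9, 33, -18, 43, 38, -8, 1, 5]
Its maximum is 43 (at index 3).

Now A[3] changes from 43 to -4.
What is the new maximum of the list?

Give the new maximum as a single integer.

Old max = 43 (at index 3)
Change: A[3] 43 -> -4
Changed element WAS the max -> may need rescan.
  Max of remaining elements: 38
  New max = max(-4, 38) = 38

Answer: 38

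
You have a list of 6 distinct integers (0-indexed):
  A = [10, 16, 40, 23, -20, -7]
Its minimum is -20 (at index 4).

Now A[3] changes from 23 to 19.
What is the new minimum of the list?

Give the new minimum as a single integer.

Old min = -20 (at index 4)
Change: A[3] 23 -> 19
Changed element was NOT the old min.
  New min = min(old_min, new_val) = min(-20, 19) = -20

Answer: -20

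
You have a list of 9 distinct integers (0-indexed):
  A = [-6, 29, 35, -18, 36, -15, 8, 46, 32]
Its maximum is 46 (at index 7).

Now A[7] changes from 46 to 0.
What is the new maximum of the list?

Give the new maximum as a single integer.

Old max = 46 (at index 7)
Change: A[7] 46 -> 0
Changed element WAS the max -> may need rescan.
  Max of remaining elements: 36
  New max = max(0, 36) = 36

Answer: 36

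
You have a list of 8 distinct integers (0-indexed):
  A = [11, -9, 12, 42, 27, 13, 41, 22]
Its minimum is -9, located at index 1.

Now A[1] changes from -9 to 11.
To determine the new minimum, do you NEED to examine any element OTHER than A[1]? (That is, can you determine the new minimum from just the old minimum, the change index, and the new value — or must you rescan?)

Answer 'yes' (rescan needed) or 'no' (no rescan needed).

Answer: yes

Derivation:
Old min = -9 at index 1
Change at index 1: -9 -> 11
Index 1 WAS the min and new value 11 > old min -9. Must rescan other elements to find the new min.
Needs rescan: yes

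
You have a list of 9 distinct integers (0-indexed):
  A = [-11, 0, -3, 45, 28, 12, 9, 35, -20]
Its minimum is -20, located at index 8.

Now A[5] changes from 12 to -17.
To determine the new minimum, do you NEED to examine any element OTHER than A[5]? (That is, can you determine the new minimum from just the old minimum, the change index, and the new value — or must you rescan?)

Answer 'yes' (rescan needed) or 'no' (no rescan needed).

Answer: no

Derivation:
Old min = -20 at index 8
Change at index 5: 12 -> -17
Index 5 was NOT the min. New min = min(-20, -17). No rescan of other elements needed.
Needs rescan: no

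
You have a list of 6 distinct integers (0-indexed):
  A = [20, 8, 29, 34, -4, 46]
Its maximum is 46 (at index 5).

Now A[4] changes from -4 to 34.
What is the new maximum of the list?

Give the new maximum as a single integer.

Answer: 46

Derivation:
Old max = 46 (at index 5)
Change: A[4] -4 -> 34
Changed element was NOT the old max.
  New max = max(old_max, new_val) = max(46, 34) = 46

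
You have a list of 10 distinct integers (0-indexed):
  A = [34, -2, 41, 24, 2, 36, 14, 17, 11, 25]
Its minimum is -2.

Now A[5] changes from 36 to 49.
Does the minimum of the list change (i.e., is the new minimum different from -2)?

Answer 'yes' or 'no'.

Old min = -2
Change: A[5] 36 -> 49
Changed element was NOT the min; min changes only if 49 < -2.
New min = -2; changed? no

Answer: no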